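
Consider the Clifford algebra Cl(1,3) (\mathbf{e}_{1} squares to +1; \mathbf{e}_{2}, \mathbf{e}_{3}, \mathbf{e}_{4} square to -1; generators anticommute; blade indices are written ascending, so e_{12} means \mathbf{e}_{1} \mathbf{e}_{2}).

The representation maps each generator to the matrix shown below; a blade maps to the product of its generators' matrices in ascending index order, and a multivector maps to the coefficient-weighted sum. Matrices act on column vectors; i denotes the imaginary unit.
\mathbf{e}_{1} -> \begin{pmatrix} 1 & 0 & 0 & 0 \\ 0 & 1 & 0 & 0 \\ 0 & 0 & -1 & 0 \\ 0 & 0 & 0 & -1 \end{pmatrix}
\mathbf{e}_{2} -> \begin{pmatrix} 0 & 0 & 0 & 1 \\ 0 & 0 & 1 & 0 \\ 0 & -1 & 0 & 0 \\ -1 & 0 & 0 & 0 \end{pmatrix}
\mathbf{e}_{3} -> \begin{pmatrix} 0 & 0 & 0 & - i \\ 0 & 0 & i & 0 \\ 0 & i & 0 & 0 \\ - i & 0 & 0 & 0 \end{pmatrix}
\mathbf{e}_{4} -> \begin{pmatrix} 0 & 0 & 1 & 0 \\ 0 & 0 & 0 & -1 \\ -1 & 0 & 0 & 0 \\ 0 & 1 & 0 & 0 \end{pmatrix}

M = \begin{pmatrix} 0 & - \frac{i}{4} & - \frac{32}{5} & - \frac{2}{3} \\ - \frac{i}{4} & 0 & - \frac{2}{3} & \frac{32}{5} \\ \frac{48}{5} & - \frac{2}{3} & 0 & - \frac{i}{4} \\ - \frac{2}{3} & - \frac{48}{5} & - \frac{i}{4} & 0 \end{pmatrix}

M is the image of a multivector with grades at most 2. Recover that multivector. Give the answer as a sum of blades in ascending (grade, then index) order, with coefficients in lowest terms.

Method: the blade images are trace-orthogonal — tr(rho(e_A) rho(e_B)^-1) = 4 if A = B and 0 otherwise — and rho(e_A)^-1 = (e_A)^2 * rho(e_A) with (e_A)^2 = +1 or -1, so the coefficient of e_A in the preimage is (e_A)^2 * tr(M rho(e_A))/4.
Nonzero projections over blades of grade <= 2: e_{4}: (e_{4})^2 = -1, tr(M rho(e_{4})) = 32, coefficient -8; e_{12}: (e_{12})^2 = +1, tr(M rho(e_{12})) = - \frac{8}{3}, coefficient -\frac{2}{3}; e_{14}: (e_{14})^2 = +1, tr(M rho(e_{14})) = \frac{32}{5}, coefficient \frac{8}{5}; e_{34}: (e_{34})^2 = -1, tr(M rho(e_{34})) = -1, coefficient \frac{1}{4}. Every other blade of grade <= 2 projects to 0.
Answer: -8 e_{4} - \frac{2}{3} e_{12} + \frac{8}{5} e_{14} + \frac{1}{4} e_{34}


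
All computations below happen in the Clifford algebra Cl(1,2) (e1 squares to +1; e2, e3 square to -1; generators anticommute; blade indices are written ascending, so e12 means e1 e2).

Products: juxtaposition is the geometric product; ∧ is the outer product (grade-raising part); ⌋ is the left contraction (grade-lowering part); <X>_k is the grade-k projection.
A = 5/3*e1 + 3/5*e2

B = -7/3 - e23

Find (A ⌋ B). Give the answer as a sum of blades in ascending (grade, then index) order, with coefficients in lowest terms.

step 1: 3/5*e3
Answer: 3/5*e3


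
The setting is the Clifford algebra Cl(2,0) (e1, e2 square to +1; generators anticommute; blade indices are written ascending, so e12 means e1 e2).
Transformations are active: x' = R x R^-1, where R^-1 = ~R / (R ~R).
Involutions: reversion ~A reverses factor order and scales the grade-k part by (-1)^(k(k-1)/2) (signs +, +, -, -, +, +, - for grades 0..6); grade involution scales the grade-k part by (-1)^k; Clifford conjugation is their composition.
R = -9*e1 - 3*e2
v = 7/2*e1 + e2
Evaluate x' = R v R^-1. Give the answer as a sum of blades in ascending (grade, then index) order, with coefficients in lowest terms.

~R = -9*e1 - 3*e2, and R ~R = 90, so R^-1 = ~R / (90).
R v = -69/2 + 3/2*e12
Answer: 17/5*e1 + 13/10*e2


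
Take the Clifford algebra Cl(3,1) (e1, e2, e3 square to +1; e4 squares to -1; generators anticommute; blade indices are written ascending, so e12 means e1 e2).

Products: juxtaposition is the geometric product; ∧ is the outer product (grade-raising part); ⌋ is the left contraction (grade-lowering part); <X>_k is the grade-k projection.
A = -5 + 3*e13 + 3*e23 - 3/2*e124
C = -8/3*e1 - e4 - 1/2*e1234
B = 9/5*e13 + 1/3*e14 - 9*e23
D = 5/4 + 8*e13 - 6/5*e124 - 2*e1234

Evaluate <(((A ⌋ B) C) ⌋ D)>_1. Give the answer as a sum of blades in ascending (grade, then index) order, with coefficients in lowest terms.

step 1: 108/5 - 9*e13 - 5/3*e14 + 45*e23
step 2: -889/15*e1 - 24*e3 - 1172/45*e4 + 45/2*e14 + 5/6*e23 + 9/2*e24 - 120*e123 + 9*e134 - 45*e234 - 54/5*e1234
step 3: -108/5 + 483/5*e1 + 9*e2 - 7112/15*e3 - 240*e4 - 2344/75*e12 + 9*e13 + 5/3*e14 - 45*e23 + 1778/25*e24 + 2344/45*e123 + 48*e124 + 1778/15*e234
step 4: 483/5*e1 + 9*e2 - 7112/15*e3 - 240*e4
Answer: 483/5*e1 + 9*e2 - 7112/15*e3 - 240*e4


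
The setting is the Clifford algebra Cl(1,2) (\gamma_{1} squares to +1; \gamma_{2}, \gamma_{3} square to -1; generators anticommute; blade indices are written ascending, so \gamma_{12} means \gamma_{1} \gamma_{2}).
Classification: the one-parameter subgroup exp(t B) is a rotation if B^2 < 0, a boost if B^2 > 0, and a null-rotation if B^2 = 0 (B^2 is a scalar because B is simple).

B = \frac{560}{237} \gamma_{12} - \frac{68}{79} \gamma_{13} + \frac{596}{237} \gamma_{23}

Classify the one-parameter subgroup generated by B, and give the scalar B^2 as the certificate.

B^2 term by term: the squares give (\frac{560}{237})^2*(\gamma_{12})^2 + (-\frac{68}{79})^2*(\gamma_{13})^2 + (\frac{596}{237})^2*(\gamma_{23})^2 = \frac{313600}{56169}*(+1) + \frac{4624}{6241}*(+1) + \frac{355216}{56169}*(-1) = 0 (each basis 2-blade squares to minus the product of its generators' squares); cross terms between blades sharing an index anticommute and cancel. So B^2 = 0.
Answer: null-rotation, certificate B^2 = 0. Key observation: B^2 = 0 is a conjugation invariant, so its sign decides the class regardless of the surface form of B.


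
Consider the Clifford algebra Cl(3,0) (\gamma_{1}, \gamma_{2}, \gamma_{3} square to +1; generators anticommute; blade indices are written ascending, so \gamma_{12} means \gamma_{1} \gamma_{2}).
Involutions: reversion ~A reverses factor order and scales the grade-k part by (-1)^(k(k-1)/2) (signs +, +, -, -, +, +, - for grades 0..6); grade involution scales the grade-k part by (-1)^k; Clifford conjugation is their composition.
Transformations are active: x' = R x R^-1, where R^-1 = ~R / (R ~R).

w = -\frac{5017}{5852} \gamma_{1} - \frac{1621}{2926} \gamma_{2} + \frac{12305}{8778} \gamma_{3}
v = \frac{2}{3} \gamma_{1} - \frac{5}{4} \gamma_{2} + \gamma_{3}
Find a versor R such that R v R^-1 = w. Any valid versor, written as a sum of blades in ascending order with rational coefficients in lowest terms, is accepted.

R = v + w = -\frac{3347}{17556} \gamma_{1} - \frac{10557}{5852} \gamma_{2} + \frac{21083}{8778} \gamma_{3} works: the equal norms (\frac{433}{144}) guarantee its sandwich swaps v into w.
Answer: -\frac{3347}{17556} \gamma_{1} - \frac{10557}{5852} \gamma_{2} + \frac{21083}{8778} \gamma_{3}


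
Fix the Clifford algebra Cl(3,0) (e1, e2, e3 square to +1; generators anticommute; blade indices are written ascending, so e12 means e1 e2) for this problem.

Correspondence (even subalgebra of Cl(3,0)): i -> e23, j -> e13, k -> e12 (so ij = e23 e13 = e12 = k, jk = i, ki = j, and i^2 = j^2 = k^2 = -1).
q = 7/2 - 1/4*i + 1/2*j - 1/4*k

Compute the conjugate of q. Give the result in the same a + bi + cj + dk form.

In blades: q = 7/2 - 1/4*e12 + 1/2*e13 - 1/4*e23.
Quaternion conjugation is reversion on the even subalgebra: the scalar is fixed and every grade-2 blade flips sign, giving 7/2 + 1/4*e12 - 1/2*e13 + 1/4*e23; translating back:
Answer: 7/2 + 1/4*i - 1/2*j + 1/4*k


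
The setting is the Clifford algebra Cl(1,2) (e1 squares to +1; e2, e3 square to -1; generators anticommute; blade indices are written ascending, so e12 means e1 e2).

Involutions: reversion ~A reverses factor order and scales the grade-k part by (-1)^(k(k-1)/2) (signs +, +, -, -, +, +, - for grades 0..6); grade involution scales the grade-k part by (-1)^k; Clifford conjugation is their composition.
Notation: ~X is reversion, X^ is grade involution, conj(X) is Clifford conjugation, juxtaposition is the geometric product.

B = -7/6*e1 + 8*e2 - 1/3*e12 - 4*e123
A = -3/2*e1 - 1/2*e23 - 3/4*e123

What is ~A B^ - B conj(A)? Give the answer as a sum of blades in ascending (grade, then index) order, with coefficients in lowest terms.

first term: -19/4 - 2*e1 + 1/2*e2 - 17/4*e3 + 12*e12 - 37/6*e13 - 41/8*e23 + 7/12*e123
second term: -19/4 + 2*e1 + 1/2*e2 - 15/4*e3 - 12*e12 - 35/6*e13 - 41/8*e23 - 7/12*e123
Answer: -4*e1 - 1/2*e3 + 24*e12 - 1/3*e13 + 7/6*e123


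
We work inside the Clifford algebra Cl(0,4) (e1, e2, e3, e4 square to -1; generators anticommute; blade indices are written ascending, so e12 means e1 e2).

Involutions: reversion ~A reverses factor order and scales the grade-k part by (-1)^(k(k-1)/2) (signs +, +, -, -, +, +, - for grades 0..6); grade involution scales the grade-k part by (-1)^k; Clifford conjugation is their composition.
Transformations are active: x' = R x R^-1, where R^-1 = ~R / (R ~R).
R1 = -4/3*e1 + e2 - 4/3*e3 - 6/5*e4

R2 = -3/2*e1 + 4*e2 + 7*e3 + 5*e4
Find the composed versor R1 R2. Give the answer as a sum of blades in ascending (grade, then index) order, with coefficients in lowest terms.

Distribute over the terms of R1 (each basis-blade product reordered to ascending indices, repeated generators contracted through their squares):
(-4/3*e1) R2 = -2 - 16/3*e12 - 28/3*e13 - 20/3*e14
(e2) R2 = -4 + 3/2*e12 + 7*e23 + 5*e24
(-4/3*e3) R2 = 28/3 - 2*e13 + 16/3*e23 - 20/3*e34
(-6/5*e4) R2 = 6 - 9/5*e14 + 24/5*e24 + 42/5*e34
Summing the partial products and collecting blades:
Answer: 28/3 - 23/6*e12 - 34/3*e13 - 127/15*e14 + 37/3*e23 + 49/5*e24 + 26/15*e34


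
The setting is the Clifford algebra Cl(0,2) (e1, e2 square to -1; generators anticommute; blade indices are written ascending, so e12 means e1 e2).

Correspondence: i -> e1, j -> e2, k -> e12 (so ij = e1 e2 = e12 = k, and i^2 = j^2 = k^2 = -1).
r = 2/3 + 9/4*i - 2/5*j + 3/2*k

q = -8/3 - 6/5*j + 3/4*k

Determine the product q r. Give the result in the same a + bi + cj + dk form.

In blades: q = -8/3 - 6/5*e2 + 3/4*e12, r = 2/3 + 9/4*e1 - 2/5*e2 + 3/2*e12.
Distribute q over r term by term (generator squares from the signature, products reordered to ascending indices): (-8/3)*r = -16/9 - 6*e1 + 16/15*e2 - 4*e12; (-6/5*e2)*r = -12/25 - 9/5*e1 - 4/5*e2 + 27/10*e12; (3/4*e12)*r = -9/8 + 3/10*e1 + 27/16*e2 + 1/2*e12.
Sum: -6089/1800 - 15/2*e1 + 469/240*e2 - 4/5*e12; translating back through the correspondence:
Answer: -6089/1800 - 15/2*i + 469/240*j - 4/5*k


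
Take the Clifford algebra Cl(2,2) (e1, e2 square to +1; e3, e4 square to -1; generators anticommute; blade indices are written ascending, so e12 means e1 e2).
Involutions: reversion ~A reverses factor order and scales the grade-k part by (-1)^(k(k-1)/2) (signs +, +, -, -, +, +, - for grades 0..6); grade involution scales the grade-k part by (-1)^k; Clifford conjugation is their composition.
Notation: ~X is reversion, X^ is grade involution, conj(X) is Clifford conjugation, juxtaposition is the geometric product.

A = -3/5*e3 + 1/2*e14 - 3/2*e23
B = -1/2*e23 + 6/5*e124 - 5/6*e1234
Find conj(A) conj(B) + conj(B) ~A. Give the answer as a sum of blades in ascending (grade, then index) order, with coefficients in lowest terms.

first term: 3/4 + 9/10*e2 - 5/4*e14 + 5/12*e23 + 1/2*e124 - 9/5*e134 + 47/100*e1234
second term: 3/4 + 9/10*e2 - 5/4*e14 + 5/12*e23 + 1/2*e124 + 9/5*e134 + 47/100*e1234
Answer: 3/2 + 9/5*e2 - 5/2*e14 + 5/6*e23 + e124 + 47/50*e1234


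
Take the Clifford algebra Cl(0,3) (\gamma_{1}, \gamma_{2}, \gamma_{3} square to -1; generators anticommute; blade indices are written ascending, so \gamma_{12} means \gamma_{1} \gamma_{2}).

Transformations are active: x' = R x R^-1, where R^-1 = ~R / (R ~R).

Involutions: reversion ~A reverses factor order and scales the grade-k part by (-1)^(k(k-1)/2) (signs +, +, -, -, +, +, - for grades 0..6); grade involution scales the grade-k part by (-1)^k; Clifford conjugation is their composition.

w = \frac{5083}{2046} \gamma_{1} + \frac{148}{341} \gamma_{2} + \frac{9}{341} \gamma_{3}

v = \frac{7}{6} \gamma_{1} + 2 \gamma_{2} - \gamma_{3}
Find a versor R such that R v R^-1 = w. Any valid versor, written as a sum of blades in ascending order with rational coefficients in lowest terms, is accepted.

Sketch: the shared square -\frac{229}{36} makes R = v + w = \frac{1245}{341} \gamma_{1} + \frac{830}{341} \gamma_{2} - \frac{332}{341} \gamma_{3} the natural versor; its sandwich fixes that direction, negates (v - w)/2, and sends v to w.
Answer: \frac{1245}{341} \gamma_{1} + \frac{830}{341} \gamma_{2} - \frac{332}{341} \gamma_{3}


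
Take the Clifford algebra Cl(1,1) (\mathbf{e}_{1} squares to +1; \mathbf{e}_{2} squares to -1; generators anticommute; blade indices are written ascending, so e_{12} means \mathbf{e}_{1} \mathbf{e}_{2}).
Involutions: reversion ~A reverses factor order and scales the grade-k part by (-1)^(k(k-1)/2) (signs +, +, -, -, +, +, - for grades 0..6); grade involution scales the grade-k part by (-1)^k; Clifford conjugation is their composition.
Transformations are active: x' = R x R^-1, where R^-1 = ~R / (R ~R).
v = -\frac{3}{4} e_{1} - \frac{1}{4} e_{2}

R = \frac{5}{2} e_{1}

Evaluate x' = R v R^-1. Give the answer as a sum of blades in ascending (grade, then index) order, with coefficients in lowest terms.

~R = \frac{5}{2} e_{1}, and R ~R = \frac{25}{4}, so R^-1 = ~R / (\frac{25}{4}).
R v = -\frac{15}{8} - \frac{5}{8} e_{12}
Answer: -\frac{3}{4} e_{1} + \frac{1}{4} e_{2}


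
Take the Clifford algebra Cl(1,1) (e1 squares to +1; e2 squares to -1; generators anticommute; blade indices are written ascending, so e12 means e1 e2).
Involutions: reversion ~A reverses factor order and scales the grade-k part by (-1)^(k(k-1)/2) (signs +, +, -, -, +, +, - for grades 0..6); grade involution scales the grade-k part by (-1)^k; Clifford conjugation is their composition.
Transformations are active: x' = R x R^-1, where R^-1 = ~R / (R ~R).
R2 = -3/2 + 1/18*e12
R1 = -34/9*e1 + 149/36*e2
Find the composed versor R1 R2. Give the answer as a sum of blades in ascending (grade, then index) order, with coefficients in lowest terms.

Distribute over the terms of R1 (each basis-blade product reordered to ascending indices, repeated generators contracted through their squares):
(-34/9*e1) R2 = 17/3*e1 - 17/81*e2
(149/36*e2) R2 = 149/648*e1 - 149/24*e2
Summing the partial products and collecting blades:
Answer: 3821/648*e1 - 4159/648*e2


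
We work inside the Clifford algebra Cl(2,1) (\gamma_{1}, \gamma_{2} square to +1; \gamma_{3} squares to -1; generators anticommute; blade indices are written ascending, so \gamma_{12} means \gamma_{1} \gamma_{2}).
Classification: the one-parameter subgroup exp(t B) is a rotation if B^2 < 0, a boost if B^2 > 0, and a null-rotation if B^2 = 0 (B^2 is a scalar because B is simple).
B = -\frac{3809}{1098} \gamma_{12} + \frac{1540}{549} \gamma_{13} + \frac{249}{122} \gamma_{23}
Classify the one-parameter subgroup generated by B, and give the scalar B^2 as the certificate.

B^2 term by term: the squares give (-\frac{3809}{1098})^2*(\gamma_{12})^2 + (\frac{1540}{549})^2*(\gamma_{13})^2 + (\frac{249}{122})^2*(\gamma_{23})^2 = \frac{14508481}{1205604}*(-1) + \frac{2371600}{301401}*(+1) + \frac{62001}{14884}*(+1) = 0 (each basis 2-blade squares to minus the product of its generators' squares); cross terms between blades sharing an index anticommute and cancel. So B^2 = 0.
Answer: null-rotation, certificate B^2 = 0. The scalar 0 is the complete invariant here: its sign names the subgroup type.


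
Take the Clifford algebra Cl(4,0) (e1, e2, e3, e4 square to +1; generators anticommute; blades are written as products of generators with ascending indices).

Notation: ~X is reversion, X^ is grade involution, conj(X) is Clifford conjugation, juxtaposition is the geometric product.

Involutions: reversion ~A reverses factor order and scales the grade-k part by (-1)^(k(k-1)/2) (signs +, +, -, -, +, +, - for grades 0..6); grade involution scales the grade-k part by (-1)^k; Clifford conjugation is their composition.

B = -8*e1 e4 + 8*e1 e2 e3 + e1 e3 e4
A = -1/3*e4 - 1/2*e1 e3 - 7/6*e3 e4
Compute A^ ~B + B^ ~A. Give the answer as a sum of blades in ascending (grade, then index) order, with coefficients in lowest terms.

first term: -23/6*e1 + 4*e2 - 1/2*e4 - 29/3*e1 e3 + 4*e3 e4 - 28/3*e1 e2 e4 + 8/3*e1 e2 e3 e4
second term: 23/6*e1 - 4*e2 + 1/2*e4 + 29/3*e1 e3 - 4*e3 e4 - 28/3*e1 e2 e4 + 8/3*e1 e2 e3 e4
Answer: -56/3*e1 e2 e4 + 16/3*e1 e2 e3 e4


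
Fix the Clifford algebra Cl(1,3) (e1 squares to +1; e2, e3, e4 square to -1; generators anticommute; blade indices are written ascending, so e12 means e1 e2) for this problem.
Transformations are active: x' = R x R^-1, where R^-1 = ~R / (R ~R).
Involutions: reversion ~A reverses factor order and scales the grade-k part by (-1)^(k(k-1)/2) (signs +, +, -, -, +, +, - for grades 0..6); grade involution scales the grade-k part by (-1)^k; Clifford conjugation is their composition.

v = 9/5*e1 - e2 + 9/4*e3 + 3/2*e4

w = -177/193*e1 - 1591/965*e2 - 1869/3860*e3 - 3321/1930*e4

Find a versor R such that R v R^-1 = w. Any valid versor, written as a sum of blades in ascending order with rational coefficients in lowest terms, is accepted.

Since q(v) = q(w) = -2029/400, the sum R = v + w = 852/965*e1 - 2556/965*e2 + 1704/965*e3 - 213/965*e4 does the job whenever invertible.
Answer: 852/965*e1 - 2556/965*e2 + 1704/965*e3 - 213/965*e4


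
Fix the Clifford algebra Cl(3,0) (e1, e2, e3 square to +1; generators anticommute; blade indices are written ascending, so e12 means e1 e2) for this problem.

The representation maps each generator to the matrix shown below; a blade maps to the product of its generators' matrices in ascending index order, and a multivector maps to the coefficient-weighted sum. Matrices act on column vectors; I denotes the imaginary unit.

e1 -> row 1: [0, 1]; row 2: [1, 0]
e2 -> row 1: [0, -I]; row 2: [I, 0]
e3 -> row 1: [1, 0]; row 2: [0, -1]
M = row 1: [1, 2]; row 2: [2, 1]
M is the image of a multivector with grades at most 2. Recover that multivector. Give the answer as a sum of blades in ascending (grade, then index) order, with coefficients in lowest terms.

Method: 1, rho(e1), rho(e2), rho(e3) form a trace-orthogonal basis of the 2x2 complex matrices (tr(X Y) = 2 if X = Y, else 0), so M = m0*1 + m1*rho(e1) + m2*rho(e2) + m3*rho(e3) with m0 = tr(M)/2 = 1, m1 = tr(M rho(e1))/2 = 2, m2 = tr(M rho(e2))/2 = 0, m3 = tr(M rho(e3))/2 = 0.
Multiplying table entries, the bivector images are rho(e12) = I*rho(e3), rho(e13) = -I*rho(e2), rho(e23) = I*rho(e1); with real blade coefficients the real parts of m0..m3 are the coefficients of 1, e1, e2, e3 and the imaginary parts give the bivectors (e23: Im m1, e13: -Im m2, e12: Im m3).
Answer: 1 + 2*e1


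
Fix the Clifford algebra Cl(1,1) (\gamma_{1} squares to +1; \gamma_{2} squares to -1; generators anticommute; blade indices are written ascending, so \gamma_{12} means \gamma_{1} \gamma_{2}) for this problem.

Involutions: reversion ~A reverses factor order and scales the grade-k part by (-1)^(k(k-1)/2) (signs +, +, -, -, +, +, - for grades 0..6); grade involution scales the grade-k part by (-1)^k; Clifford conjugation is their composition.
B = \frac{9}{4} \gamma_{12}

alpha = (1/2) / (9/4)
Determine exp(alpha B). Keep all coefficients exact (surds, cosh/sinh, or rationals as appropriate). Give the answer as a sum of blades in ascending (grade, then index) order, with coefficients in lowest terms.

B^2 = (\frac{9}{4})^2*(\gamma_{12})^2 = \frac{81}{16}*(+1) = \frac{81}{16} (a basis 2-blade squares to minus the product of its generators' squares).
B^2 = \frac{81}{16} — since the square is positive, the closed form is hyperbolic: l = \frac{9}{4}, alpha*l = \frac{1}{2}, so exp(alpha B) = cosh(\frac{1}{2}) + (sinh(\frac{1}{2})/(\frac{9}{4}))*B = \cosh{\left(\frac{1}{2} \right)} + (\frac{4 \sinh{\left(\frac{1}{2} \right)}}{9})*B.
Answer: \cosh{\left(\frac{1}{2} \right)} + \sinh{\left(\frac{1}{2} \right)} \gamma_{12}


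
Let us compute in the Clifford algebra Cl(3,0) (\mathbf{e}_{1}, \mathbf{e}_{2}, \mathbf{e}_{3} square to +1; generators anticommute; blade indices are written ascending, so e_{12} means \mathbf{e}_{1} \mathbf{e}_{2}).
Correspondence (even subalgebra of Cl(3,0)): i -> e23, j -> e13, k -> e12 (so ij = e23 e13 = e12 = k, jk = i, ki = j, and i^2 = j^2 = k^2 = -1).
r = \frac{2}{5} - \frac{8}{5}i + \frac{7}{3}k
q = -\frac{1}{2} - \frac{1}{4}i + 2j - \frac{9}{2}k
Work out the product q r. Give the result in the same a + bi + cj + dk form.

In blades: q = -\frac{1}{2} - \frac{9}{2} e_{12} + 2 e_{13} - \frac{1}{4} e_{23}, r = \frac{2}{5} + \frac{7}{3} e_{12} - \frac{8}{5} e_{23}.
Distribute q over r term by term (generator squares from the signature, products reordered to ascending indices): (-\frac{1}{2})*r = -\frac{1}{5} - \frac{7}{6} e_{12} + \frac{4}{5} e_{23}; (-\frac{9}{2} e_{12})*r = \frac{21}{2} - \frac{9}{5} e_{12} + \frac{36}{5} e_{13}; (2 e_{13})*r = \frac{16}{5} e_{12} + \frac{4}{5} e_{13} + \frac{14}{3} e_{23}; (-\frac{1}{4} e_{23})*r = -\frac{2}{5} + \frac{7}{12} e_{13} - \frac{1}{10} e_{23}.
Sum: \frac{99}{10} + \frac{7}{30} e_{12} + \frac{103}{12} e_{13} + \frac{161}{30} e_{23}; translating back through the correspondence:
Answer: \frac{99}{10} + \frac{161}{30}i + \frac{103}{12}j + \frac{7}{30}k


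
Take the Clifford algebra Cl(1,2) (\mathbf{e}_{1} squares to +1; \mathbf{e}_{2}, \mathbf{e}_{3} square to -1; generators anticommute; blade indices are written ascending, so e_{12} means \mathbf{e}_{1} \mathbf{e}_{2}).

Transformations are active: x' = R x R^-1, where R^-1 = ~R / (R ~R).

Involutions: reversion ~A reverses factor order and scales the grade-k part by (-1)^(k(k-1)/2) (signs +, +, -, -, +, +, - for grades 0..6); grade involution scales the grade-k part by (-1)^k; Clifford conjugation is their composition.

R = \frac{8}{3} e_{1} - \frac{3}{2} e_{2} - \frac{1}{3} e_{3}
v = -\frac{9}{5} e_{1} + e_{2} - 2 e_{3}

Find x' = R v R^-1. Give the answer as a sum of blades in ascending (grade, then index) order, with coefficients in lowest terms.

~R = \frac{8}{3} e_{1} - \frac{3}{2} e_{2} - \frac{1}{3} e_{3}, and R ~R = \frac{19}{4}, so R^-1 = ~R / (\frac{19}{4}).
R v = -\frac{119}{30} - \frac{1}{30} e_{12} - \frac{89}{15} e_{13} + \frac{10}{3} e_{23}
Answer: -\frac{2269}{855} e_{1} + \frac{143}{95} e_{2} + \frac{2186}{855} e_{3}


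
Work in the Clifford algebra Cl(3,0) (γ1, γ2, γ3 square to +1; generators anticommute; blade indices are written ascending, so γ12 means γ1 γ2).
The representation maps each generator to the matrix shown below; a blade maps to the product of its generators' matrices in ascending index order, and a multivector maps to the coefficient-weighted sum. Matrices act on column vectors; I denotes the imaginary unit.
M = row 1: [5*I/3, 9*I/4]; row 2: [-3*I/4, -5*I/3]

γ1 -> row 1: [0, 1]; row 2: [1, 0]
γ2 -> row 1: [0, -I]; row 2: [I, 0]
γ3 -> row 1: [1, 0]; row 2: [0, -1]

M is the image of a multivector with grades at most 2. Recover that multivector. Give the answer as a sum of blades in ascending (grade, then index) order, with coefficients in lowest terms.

Method: 1, rho(γ1), rho(γ2), rho(γ3) form a trace-orthogonal basis of the 2x2 complex matrices (tr(X Y) = 2 if X = Y, else 0), so M = m0*1 + m1*rho(γ1) + m2*rho(γ2) + m3*rho(γ3) with m0 = tr(M)/2 = 0, m1 = tr(M rho(γ1))/2 = 3*I/4, m2 = tr(M rho(γ2))/2 = -3/2, m3 = tr(M rho(γ3))/2 = 5*I/3.
Multiplying table entries, the bivector images are rho(γ12) = I*rho(γ3), rho(γ13) = -I*rho(γ2), rho(γ23) = I*rho(γ1); with real blade coefficients the real parts of m0..m3 are the coefficients of 1, γ1, γ2, γ3 and the imaginary parts give the bivectors (γ23: Im m1, γ13: -Im m2, γ12: Im m3).
Answer: -3/2*γ2 + 5/3*γ12 + 3/4*γ23


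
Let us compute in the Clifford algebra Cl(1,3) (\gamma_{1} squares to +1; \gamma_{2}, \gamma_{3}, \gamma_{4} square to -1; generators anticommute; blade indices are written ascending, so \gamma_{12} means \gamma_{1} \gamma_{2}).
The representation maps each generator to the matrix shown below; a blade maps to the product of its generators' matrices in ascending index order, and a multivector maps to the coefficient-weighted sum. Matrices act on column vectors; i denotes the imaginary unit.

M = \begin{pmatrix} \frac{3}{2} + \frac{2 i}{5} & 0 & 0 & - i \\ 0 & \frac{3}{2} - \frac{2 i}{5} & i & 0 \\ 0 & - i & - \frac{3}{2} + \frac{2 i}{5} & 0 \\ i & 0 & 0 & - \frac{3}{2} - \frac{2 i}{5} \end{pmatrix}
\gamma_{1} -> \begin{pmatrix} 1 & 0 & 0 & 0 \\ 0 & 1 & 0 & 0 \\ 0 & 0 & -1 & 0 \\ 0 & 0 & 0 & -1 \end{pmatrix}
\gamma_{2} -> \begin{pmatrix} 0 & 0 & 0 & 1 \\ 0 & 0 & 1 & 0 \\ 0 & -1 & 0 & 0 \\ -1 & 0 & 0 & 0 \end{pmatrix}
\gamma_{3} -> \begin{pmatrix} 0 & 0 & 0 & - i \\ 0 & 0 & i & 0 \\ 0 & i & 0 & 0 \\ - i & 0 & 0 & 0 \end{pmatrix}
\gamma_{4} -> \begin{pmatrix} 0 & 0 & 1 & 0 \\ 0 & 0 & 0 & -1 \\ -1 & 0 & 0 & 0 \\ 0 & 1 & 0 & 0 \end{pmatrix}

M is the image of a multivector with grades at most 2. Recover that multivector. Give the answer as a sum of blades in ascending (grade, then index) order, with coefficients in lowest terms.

Method: the blade images are trace-orthogonal — tr(rho(e_A) rho(e_B)^-1) = 4 if A = B and 0 otherwise — and rho(e_A)^-1 = (e_A)^2 * rho(e_A) with (e_A)^2 = +1 or -1, so the coefficient of e_A in the preimage is (e_A)^2 * tr(M rho(e_A))/4.
Nonzero projections over blades of grade <= 2: \gamma_{1}: (\gamma_{1})^2 = +1, tr(M rho(\gamma_{1})) = 6, coefficient \frac{3}{2}; \gamma_{13}: (\gamma_{13})^2 = +1, tr(M rho(\gamma_{13})) = 4, coefficient 1; \gamma_{23}: (\gamma_{23})^2 = -1, tr(M rho(\gamma_{23})) = \frac{8}{5}, coefficient -\frac{2}{5}. Every other blade of grade <= 2 projects to 0.
Answer: \frac{3}{2} \gamma_{1} + \gamma_{13} - \frac{2}{5} \gamma_{23}


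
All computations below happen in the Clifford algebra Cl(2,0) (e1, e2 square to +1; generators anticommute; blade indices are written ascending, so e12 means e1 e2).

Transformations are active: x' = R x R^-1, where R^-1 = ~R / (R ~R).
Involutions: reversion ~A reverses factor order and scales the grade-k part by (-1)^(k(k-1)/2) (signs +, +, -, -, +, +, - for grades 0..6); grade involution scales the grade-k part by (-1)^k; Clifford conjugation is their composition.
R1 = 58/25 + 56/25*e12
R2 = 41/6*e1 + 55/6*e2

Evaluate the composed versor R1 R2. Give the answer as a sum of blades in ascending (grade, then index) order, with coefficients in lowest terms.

Distribute over the terms of R1 (each basis-blade product reordered to ascending indices, repeated generators contracted through their squares):
(58/25) R2 = 1189/75*e1 + 319/15*e2
(56/25*e12) R2 = 308/15*e1 - 1148/75*e2
Summing the partial products and collecting blades:
Answer: 2729/75*e1 + 149/25*e2


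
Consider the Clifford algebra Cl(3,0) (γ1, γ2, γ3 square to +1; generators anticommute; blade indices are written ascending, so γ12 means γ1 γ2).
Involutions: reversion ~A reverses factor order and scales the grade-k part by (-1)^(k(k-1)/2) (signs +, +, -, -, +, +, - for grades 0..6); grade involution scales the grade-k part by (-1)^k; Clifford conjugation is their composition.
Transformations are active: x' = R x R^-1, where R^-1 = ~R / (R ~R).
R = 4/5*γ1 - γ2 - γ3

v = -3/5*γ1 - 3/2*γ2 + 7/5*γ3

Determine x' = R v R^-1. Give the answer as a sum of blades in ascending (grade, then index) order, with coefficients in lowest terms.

~R = 4/5*γ1 - γ2 - γ3, and R ~R = 66/25, so R^-1 = ~R / (66/25).
R v = -19/50 - 9/5*γ12 + 13/25*γ13 - 29/10*γ23
Answer: 61/165*γ1 + 59/33*γ2 - 367/330*γ3


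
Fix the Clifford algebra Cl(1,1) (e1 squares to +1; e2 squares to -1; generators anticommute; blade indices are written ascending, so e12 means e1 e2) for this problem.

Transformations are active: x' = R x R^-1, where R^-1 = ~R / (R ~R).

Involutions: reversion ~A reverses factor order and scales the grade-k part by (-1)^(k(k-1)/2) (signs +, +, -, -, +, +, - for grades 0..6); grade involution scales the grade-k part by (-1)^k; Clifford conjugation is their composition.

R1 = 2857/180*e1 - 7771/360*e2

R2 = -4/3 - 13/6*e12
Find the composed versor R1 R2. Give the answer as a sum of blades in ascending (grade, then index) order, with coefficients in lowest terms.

Distribute over the terms of R1 (each basis-blade product reordered to ascending indices, repeated generators contracted through their squares):
(2857/180*e1) R2 = -2857/135*e1 - 37141/1080*e2
(-7771/360*e2) R2 = 101023/2160*e1 + 7771/270*e2
Summing the partial products and collecting blades:
Answer: 18437/720*e1 - 673/120*e2


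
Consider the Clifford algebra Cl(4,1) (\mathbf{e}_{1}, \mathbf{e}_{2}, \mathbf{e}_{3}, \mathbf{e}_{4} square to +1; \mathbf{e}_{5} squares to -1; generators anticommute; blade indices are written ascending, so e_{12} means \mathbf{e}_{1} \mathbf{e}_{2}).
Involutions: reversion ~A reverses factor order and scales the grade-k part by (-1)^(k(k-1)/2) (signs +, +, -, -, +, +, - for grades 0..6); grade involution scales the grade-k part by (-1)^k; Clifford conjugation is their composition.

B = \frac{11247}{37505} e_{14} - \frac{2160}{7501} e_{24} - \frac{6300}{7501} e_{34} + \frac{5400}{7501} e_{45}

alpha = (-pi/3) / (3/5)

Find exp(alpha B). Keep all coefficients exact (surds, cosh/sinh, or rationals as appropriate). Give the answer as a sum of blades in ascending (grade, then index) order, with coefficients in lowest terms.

B^2 term by term: the squares give (\frac{11247}{37505})^2*(e_{14})^2 + (-\frac{2160}{7501})^2*(e_{24})^2 + (-\frac{6300}{7501})^2*(e_{34})^2 + (\frac{5400}{7501})^2*(e_{45})^2 = \frac{126495009}{1406625025}*(-1) + \frac{4665600}{56265001}*(-1) + \frac{39690000}{56265001}*(-1) + \frac{29160000}{56265001}*(+1) = -\frac{9}{25} (each basis 2-blade squares to minus the product of its generators' squares); cross terms between blades sharing an index anticommute and cancel. So B^2 = -\frac{9}{25}.
B^2 = -\frac{9}{25} — since the square is negative, the closed form is circular: l = \frac{3}{5}, alpha*l = - \frac{\pi}{3}, so exp(alpha B) = cos(- \frac{\pi}{3}) + (sin(- \frac{\pi}{3})/(\frac{3}{5}))*B = \frac{1}{2} + (- \frac{5 \sqrt{3}}{6})*B.
Answer: \frac{1}{2} - \frac{3749 \sqrt{3}}{15002} e_{14} + \frac{1800 \sqrt{3}}{7501} e_{24} + \frac{5250 \sqrt{3}}{7501} e_{34} - \frac{4500 \sqrt{3}}{7501} e_{45}


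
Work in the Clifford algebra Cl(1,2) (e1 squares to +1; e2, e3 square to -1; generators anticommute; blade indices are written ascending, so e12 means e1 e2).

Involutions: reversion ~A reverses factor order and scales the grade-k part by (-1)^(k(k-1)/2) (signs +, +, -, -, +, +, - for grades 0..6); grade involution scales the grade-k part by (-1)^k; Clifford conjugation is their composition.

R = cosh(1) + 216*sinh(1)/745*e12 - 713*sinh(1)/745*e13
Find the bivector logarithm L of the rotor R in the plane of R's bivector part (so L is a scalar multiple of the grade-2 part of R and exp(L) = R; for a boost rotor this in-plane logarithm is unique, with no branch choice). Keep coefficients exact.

The scalar part of R is cosh(1), so cosh pins the rapidity up to sign — the sign comes from the bivector part; dividing that part by sinh of the rapidity yields the plane, and the in-plane L = rapidity * plane is unique because the two sign choices cancel.
Concretely: cosh(rapidity) = cosh(1) gives rapidity = ±1, and since rapidity/sinh(rapidity) is even the sign is immaterial: L = (rapidity/sinh(rapidity)) * <R>_2 = (1/sinh(1)) * <R>_2.
Answer: 216/745*e12 - 713/745*e13


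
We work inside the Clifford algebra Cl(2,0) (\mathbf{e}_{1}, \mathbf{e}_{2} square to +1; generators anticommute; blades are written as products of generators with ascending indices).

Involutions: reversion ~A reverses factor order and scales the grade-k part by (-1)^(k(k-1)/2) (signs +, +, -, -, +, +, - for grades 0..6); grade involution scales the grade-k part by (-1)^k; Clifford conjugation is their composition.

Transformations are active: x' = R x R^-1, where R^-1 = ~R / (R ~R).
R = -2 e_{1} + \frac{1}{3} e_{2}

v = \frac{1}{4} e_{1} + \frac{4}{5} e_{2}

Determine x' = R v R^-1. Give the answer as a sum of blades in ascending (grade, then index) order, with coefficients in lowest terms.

~R = -2 e_{1} + \frac{1}{3} e_{2}, and R ~R = \frac{37}{9}, so R^-1 = ~R / (\frac{37}{9}).
R v = -\frac{7}{30} - \frac{101}{60} e_{1} e_{2}
Answer: -\frac{17}{740} e_{1} - \frac{31}{37} e_{2}


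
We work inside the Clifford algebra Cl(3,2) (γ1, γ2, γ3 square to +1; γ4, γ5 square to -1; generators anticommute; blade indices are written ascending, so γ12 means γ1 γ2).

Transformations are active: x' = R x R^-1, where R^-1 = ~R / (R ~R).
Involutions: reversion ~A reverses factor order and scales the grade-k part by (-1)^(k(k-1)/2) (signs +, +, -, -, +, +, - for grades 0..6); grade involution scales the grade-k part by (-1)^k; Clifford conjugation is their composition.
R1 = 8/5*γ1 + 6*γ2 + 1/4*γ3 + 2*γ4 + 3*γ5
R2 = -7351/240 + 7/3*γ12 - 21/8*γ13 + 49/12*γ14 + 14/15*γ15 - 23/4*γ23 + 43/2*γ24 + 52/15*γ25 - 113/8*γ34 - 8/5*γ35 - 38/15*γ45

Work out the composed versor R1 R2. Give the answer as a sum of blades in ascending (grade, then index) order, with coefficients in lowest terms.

Distribute over the terms of R1 (each basis-blade product reordered to ascending indices, repeated generators contracted through their squares):
(8/5*γ1) R2 = -7351/150*γ1 + 56/15*γ2 - 21/5*γ3 + 98/15*γ4 + 112/75*γ5 - 46/5*γ123 + 172/5*γ124 + 416/75*γ125 - 113/5*γ134 - 64/25*γ135 - 304/75*γ145
(6*γ2) R2 = -14*γ1 - 7351/40*γ2 - 69/2*γ3 + 129*γ4 + 104/5*γ5 + 63/4*γ123 - 49/2*γ124 - 28/5*γ125 - 339/4*γ234 - 48/5*γ235 - 76/5*γ245
(1/4*γ3) R2 = 21/32*γ1 + 23/16*γ2 - 7351/960*γ3 - 113/32*γ4 - 2/5*γ5 + 7/12*γ123 - 49/48*γ134 - 7/30*γ135 - 43/8*γ234 - 13/15*γ235 - 19/30*γ345
(2*γ4) R2 = 49/6*γ1 + 43*γ2 - 113/4*γ3 - 7351/120*γ4 + 76/15*γ5 + 14/3*γ124 - 21/4*γ134 - 28/15*γ145 - 23/2*γ234 - 104/15*γ245 + 16/5*γ345
(3*γ5) R2 = 14/5*γ1 + 52/5*γ2 - 24/5*γ3 - 38/5*γ4 - 7351/80*γ5 + 7*γ125 - 63/8*γ135 + 49/4*γ145 - 69/4*γ235 + 129/2*γ245 - 339/8*γ345
Summing the partial products and collecting blades:
Answer: -41107/800*γ1 - 30049/240*γ2 - 76231/960*γ3 + 10103/160*γ4 - 25971/400*γ5 + 107/15*γ123 + 437/30*γ124 + 521/75*γ125 - 6929/240*γ134 - 6401/600*γ135 + 633/100*γ145 - 813/8*γ234 - 1663/60*γ235 + 1271/30*γ245 - 4777/120*γ345


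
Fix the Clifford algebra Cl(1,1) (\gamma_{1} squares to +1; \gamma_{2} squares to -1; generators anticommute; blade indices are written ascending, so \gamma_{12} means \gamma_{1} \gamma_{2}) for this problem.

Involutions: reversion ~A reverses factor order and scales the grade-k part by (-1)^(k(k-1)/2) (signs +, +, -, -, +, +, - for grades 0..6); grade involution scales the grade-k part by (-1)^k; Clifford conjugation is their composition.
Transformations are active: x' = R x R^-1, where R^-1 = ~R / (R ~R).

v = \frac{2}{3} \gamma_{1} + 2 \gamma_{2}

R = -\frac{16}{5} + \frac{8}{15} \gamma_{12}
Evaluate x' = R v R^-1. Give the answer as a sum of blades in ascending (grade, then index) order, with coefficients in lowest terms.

~R = -\frac{16}{5} - \frac{8}{15} \gamma_{12}, and R ~R = \frac{448}{45}, so R^-1 = ~R / (\frac{448}{45}).
R v = -\frac{16}{5} \gamma_{1} - \frac{304}{45} \gamma_{2}
Answer: \frac{146}{105} \gamma_{1} + \frac{82}{35} \gamma_{2}


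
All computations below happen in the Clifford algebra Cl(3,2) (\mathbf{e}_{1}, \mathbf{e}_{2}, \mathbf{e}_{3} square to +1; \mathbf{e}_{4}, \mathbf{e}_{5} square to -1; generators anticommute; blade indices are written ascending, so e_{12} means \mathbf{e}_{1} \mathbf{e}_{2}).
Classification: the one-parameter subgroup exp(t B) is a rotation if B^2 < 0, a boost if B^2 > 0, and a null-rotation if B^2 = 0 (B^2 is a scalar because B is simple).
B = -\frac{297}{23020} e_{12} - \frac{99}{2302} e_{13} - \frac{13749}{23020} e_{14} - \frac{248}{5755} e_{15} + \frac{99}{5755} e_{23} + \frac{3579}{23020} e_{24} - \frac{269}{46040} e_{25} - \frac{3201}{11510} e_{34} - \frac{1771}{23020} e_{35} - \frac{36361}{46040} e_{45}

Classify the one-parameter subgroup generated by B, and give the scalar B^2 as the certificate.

B^2 term by term: the squares give (-\frac{297}{23020})^2*(e_{12})^2 + (-\frac{99}{2302})^2*(e_{13})^2 + (-\frac{13749}{23020})^2*(e_{14})^2 + (-\frac{248}{5755})^2*(e_{15})^2 + (\frac{99}{5755})^2*(e_{23})^2 + (\frac{3579}{23020})^2*(e_{24})^2 + (-\frac{269}{46040})^2*(e_{25})^2 + (-\frac{3201}{11510})^2*(e_{34})^2 + (-\frac{1771}{23020})^2*(e_{35})^2 + (-\frac{36361}{46040})^2*(e_{45})^2 = \frac{88209}{529920400}*(-1) + \frac{9801}{5299204}*(-1) + \frac{189035001}{529920400}*(+1) + \frac{61504}{33120025}*(+1) + \frac{9801}{33120025}*(-1) + \frac{12809241}{529920400}*(+1) + \frac{72361}{2119681600}*(+1) + \frac{10246401}{132480100}*(+1) + \frac{3136441}{529920400}*(+1) + \frac{1322122321}{2119681600}*(-1) = -\frac{4}{25} (each basis 2-blade squares to minus the product of its generators' squares); cross terms between blades sharing an index anticommute and cancel; the commuting (index-disjoint) pairs give grade-4 terms 2*c*c'*(blade product), which cancel blade by blade — e_{1234}: \frac{950697}{132480100} + \frac{354321}{26496020} - \frac{1361151}{66240050} = 0; e_{1235}: \frac{525987}{264960200} - \frac{26631}{52992040} - \frac{49104}{33120025} = 0; e_{1245}: \frac{10799217}{529920400} - \frac{3698481}{529920400} - \frac{443796}{33120025} = 0; e_{1345}: \frac{3599739}{52992040} - \frac{24349479}{264960200} + \frac{793848}{33120025} = 0; e_{2345}: -\frac{3599739}{132480100} + \frac{6338409}{264960200} + \frac{861069}{264960200} = 0 — confirming B is simple. So B^2 = -\frac{4}{25}.
Answer: rotation, certificate B^2 = -\frac{4}{25}. Certificate logic: -\frac{4}{25} is a conjugation-invariant scalar, so its sign fixes rotation versus boost versus null-rotation outright.


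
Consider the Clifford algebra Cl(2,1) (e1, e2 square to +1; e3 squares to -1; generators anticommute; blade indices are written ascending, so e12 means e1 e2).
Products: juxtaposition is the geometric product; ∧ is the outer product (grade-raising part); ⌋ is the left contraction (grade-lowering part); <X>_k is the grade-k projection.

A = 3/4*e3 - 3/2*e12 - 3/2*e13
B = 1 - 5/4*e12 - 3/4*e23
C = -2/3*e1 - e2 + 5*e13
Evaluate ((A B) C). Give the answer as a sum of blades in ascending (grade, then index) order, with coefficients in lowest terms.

step 1: -15/8 - 9/16*e2 + 3/4*e3 - 3/8*e12 - 3/8*e13 + 15/8*e23 - 15/16*e123
step 2: -21/16 + 43/8*e1 + 101/16*e2 + 13/8*e3 - 39/4*e12 - 157/16*e13 + 13/4*e23 + 19/16*e123
Answer: -21/16 + 43/8*e1 + 101/16*e2 + 13/8*e3 - 39/4*e12 - 157/16*e13 + 13/4*e23 + 19/16*e123


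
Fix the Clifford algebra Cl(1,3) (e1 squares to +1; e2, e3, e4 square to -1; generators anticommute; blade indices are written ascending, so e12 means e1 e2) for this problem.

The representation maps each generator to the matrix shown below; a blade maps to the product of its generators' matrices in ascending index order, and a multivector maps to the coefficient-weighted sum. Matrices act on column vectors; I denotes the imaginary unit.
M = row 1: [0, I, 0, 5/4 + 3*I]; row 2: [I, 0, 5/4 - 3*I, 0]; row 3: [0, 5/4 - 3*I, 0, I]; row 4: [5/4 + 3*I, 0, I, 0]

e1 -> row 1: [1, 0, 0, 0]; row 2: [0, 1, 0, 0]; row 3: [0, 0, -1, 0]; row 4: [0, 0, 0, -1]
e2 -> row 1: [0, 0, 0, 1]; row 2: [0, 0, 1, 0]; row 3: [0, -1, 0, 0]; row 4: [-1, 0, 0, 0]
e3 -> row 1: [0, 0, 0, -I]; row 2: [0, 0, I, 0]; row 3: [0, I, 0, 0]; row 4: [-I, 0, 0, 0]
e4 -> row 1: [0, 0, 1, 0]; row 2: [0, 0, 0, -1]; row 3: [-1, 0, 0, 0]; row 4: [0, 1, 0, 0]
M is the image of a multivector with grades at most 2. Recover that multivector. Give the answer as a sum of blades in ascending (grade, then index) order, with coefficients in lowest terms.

Method: the blade images are trace-orthogonal — tr(rho(e_A) rho(e_B)^-1) = 4 if A = B and 0 otherwise — and rho(e_A)^-1 = (e_A)^2 * rho(e_A) with (e_A)^2 = +1 or -1, so the coefficient of e_A in the preimage is (e_A)^2 * tr(M rho(e_A))/4.
Nonzero projections over blades of grade <= 2: e3: (e3)^2 = -1, tr(M rho(e3)) = 12, coefficient -3; e12: (e12)^2 = +1, tr(M rho(e12)) = 5, coefficient 5/4; e34: (e34)^2 = -1, tr(M rho(e34)) = 4, coefficient -1. Every other blade of grade <= 2 projects to 0.
Answer: -3*e3 + 5/4*e12 - e34


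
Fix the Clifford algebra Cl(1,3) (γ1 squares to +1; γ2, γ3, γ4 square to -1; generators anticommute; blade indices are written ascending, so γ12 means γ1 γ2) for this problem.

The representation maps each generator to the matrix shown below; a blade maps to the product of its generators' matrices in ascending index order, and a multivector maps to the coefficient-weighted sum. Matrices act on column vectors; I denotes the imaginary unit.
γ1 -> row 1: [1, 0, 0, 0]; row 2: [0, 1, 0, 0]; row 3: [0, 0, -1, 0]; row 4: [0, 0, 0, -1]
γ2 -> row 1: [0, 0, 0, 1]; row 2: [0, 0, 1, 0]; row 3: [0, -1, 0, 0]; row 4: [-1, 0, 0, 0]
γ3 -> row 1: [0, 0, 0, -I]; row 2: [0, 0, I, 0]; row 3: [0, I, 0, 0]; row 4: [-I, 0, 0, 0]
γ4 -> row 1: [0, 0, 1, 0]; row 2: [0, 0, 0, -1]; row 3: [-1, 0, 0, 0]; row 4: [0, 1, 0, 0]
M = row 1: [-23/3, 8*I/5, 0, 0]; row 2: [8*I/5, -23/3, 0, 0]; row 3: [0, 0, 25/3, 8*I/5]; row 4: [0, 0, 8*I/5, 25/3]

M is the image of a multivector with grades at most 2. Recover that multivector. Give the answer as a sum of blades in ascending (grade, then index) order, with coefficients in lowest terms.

Method: the blade images are trace-orthogonal — tr(rho(e_A) rho(e_B)^-1) = 4 if A = B and 0 otherwise — and rho(e_A)^-1 = (e_A)^2 * rho(e_A) with (e_A)^2 = +1 or -1, so the coefficient of e_A in the preimage is (e_A)^2 * tr(M rho(e_A))/4.
Nonzero projections over blades of grade <= 2: 1: (1)^2 = +1, tr(M 1) = 4/3, coefficient 1/3; γ1: (γ1)^2 = +1, tr(M rho(γ1)) = -32, coefficient -8; γ34: (γ34)^2 = -1, tr(M rho(γ34)) = 32/5, coefficient -8/5. Every other blade of grade <= 2 projects to 0.
Answer: 1/3 - 8*γ1 - 8/5*γ34
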